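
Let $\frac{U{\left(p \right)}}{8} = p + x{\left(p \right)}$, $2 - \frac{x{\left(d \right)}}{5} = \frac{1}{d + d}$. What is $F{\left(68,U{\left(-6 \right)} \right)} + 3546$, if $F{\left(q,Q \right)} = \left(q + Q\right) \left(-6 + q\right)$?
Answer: $\frac{29858}{3} \approx 9952.7$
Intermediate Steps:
$x{\left(d \right)} = 10 - \frac{5}{2 d}$ ($x{\left(d \right)} = 10 - \frac{5}{d + d} = 10 - \frac{5}{2 d}$)
$U{\left(p \right)} = 80 - \frac{20}{p} + 8 p$ ($U{\left(p \right)} = 8 \left(p + \left(10 - \frac{5}{2 p}\right)\right) = 8 \left(10 + p - \frac{5}{2 p}\right) = 80 - \frac{20}{p} + 8 p$)
$F{\left(q,Q \right)} = \left(-6 + q\right) \left(Q + q\right)$ ($F{\left(q,Q \right)} = \left(Q + q\right) \left(-6 + q\right) = \left(-6 + q\right) \left(Q + q\right)$)
$F{\left(68,U{\left(-6 \right)} \right)} + 3546 = \left(68^{2} - 6 \left(80 - \frac{20}{-6} + 8 \left(-6\right)\right) - 408 + \left(80 - \frac{20}{-6} + 8 \left(-6\right)\right) 68\right) + 3546 = \left(4624 - 6 \left(80 - - \frac{10}{3} - 48\right) - 408 + \left(80 - - \frac{10}{3} - 48\right) 68\right) + 3546 = \left(4624 - 6 \left(80 + \frac{10}{3} - 48\right) - 408 + \left(80 + \frac{10}{3} - 48\right) 68\right) + 3546 = \left(4624 - 212 - 408 + \frac{106}{3} \cdot 68\right) + 3546 = \left(4624 - 212 - 408 + \frac{7208}{3}\right) + 3546 = \frac{19220}{3} + 3546 = \frac{29858}{3}$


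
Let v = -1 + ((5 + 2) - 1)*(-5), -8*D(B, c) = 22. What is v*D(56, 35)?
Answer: 341/4 ≈ 85.250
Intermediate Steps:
D(B, c) = -11/4 (D(B, c) = -⅛*22 = -11/4)
v = -31 (v = -1 + (7 - 1)*(-5) = -1 + 6*(-5) = -1 - 30 = -31)
v*D(56, 35) = -31*(-11/4) = 341/4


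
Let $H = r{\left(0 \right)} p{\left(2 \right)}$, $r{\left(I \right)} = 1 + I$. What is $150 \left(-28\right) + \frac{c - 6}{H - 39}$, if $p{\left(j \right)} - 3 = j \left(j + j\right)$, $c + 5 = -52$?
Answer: $- \frac{16791}{4} \approx -4197.8$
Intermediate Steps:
$c = -57$ ($c = -5 - 52 = -57$)
$p{\left(j \right)} = 3 + 2 j^{2}$ ($p{\left(j \right)} = 3 + j \left(j + j\right) = 3 + j 2 j = 3 + 2 j^{2}$)
$H = 11$ ($H = \left(1 + 0\right) \left(3 + 2 \cdot 2^{2}\right) = 1 \left(3 + 2 \cdot 4\right) = 1 \left(3 + 8\right) = 1 \cdot 11 = 11$)
$150 \left(-28\right) + \frac{c - 6}{H - 39} = 150 \left(-28\right) + \frac{-57 - 6}{11 - 39} = -4200 - \frac{63}{-28} = -4200 - - \frac{9}{4} = -4200 + \frac{9}{4} = - \frac{16791}{4}$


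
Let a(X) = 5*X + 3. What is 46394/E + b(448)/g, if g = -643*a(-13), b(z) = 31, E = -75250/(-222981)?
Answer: 6651822508127/48385750 ≈ 1.3747e+5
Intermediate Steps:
E = 75250/222981 (E = -75250*(-1/222981) = 75250/222981 ≈ 0.33747)
a(X) = 3 + 5*X
g = 39866 (g = -643*(3 + 5*(-13)) = -643*(3 - 65) = -643*(-62) = 39866)
46394/E + b(448)/g = 46394/(75250/222981) + 31/39866 = 46394*(222981/75250) + 31*(1/39866) = 5172490257/37625 + 1/1286 = 6651822508127/48385750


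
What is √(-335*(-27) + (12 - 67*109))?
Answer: √1754 ≈ 41.881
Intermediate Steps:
√(-335*(-27) + (12 - 67*109)) = √(9045 + (12 - 7303)) = √(9045 - 7291) = √1754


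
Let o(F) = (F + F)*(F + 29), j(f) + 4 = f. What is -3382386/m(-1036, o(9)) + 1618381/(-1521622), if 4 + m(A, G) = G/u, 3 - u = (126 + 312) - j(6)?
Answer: 557130699345335/919059688 ≈ 6.0620e+5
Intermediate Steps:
j(f) = -4 + f
u = -433 (u = 3 - ((126 + 312) - (-4 + 6)) = 3 - (438 - 1*2) = 3 - (438 - 2) = 3 - 1*436 = 3 - 436 = -433)
o(F) = 2*F*(29 + F) (o(F) = (2*F)*(29 + F) = 2*F*(29 + F))
m(A, G) = -4 - G/433 (m(A, G) = -4 + G/(-433) = -4 + G*(-1/433) = -4 - G/433)
-3382386/m(-1036, o(9)) + 1618381/(-1521622) = -3382386/(-4 - 2*9*(29 + 9)/433) + 1618381/(-1521622) = -3382386/(-4 - 2*9*38/433) + 1618381*(-1/1521622) = -3382386/(-4 - 1/433*684) - 1618381/1521622 = -3382386/(-4 - 684/433) - 1618381/1521622 = -3382386/(-2416/433) - 1618381/1521622 = -3382386*(-433/2416) - 1618381/1521622 = 732286569/1208 - 1618381/1521622 = 557130699345335/919059688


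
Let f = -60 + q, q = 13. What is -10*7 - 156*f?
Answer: 7262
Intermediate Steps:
f = -47 (f = -60 + 13 = -47)
-10*7 - 156*f = -10*7 - 156*(-47) = -70 + 7332 = 7262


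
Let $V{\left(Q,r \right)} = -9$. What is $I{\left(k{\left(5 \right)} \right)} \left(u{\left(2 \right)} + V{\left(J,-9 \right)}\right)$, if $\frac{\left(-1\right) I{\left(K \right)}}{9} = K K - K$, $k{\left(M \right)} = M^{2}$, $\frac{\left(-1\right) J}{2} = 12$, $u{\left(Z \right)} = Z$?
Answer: $37800$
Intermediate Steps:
$J = -24$ ($J = \left(-2\right) 12 = -24$)
$I{\left(K \right)} = - 9 K^{2} + 9 K$ ($I{\left(K \right)} = - 9 \left(K K - K\right) = - 9 \left(K^{2} - K\right) = - 9 K^{2} + 9 K$)
$I{\left(k{\left(5 \right)} \right)} \left(u{\left(2 \right)} + V{\left(J,-9 \right)}\right) = 9 \cdot 5^{2} \left(1 - 5^{2}\right) \left(2 - 9\right) = 9 \cdot 25 \left(1 - 25\right) \left(-7\right) = 9 \cdot 25 \left(-24\right) \left(-7\right) = \left(-5400\right) \left(-7\right) = 37800$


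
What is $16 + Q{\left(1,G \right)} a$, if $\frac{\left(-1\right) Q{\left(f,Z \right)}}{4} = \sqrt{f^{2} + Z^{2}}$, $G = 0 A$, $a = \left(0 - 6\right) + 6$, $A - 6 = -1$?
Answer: $16$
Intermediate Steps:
$A = 5$ ($A = 6 - 1 = 5$)
$a = 0$ ($a = \left(0 - 6\right) + 6 = -6 + 6 = 0$)
$G = 0$ ($G = 0 \cdot 5 = 0$)
$Q{\left(f,Z \right)} = - 4 \sqrt{Z^{2} + f^{2}}$ ($Q{\left(f,Z \right)} = - 4 \sqrt{f^{2} + Z^{2}} = - 4 \sqrt{Z^{2} + f^{2}}$)
$16 + Q{\left(1,G \right)} a = 16 + - 4 \sqrt{0^{2} + 1^{2}} \cdot 0 = 16 + - 4 \sqrt{0 + 1} \cdot 0 = 16 + - 4 \sqrt{1} \cdot 0 = 16 + \left(-4\right) 1 \cdot 0 = 16 - 0 = 16 + 0 = 16$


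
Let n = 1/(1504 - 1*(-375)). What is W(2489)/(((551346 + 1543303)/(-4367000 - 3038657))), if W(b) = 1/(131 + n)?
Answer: -13915229503/515597851350 ≈ -0.026989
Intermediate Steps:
n = 1/1879 (n = 1/(1504 + 375) = 1/1879 ≈ 0.00053220)
W(b) = 1879/246150 (W(b) = 1/(131 + 1/1879) = 1/(246150/1879) = 1879/246150)
W(2489)/(((551346 + 1543303)/(-4367000 - 3038657))) = 1879/(246150*(((551346 + 1543303)/(-4367000 - 3038657)))) = 1879/(246150*((2094649/(-7405657)))) = 1879/(246150*((2094649*(-1/7405657)))) = 1879/(246150*(-2094649/7405657)) = (1879/246150)*(-7405657/2094649) = -13915229503/515597851350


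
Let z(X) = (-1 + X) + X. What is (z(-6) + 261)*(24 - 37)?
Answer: -3224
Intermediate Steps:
z(X) = -1 + 2*X
(z(-6) + 261)*(24 - 37) = ((-1 + 2*(-6)) + 261)*(24 - 37) = ((-1 - 12) + 261)*(-13) = (-13 + 261)*(-13) = 248*(-13) = -3224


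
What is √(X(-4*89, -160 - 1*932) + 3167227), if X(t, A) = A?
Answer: 7*√64615 ≈ 1779.4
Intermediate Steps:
√(X(-4*89, -160 - 1*932) + 3167227) = √((-160 - 1*932) + 3167227) = √((-160 - 932) + 3167227) = √(-1092 + 3167227) = √3166135 = 7*√64615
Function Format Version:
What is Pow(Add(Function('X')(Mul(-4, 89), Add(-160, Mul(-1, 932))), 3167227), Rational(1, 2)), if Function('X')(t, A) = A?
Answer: Mul(7, Pow(64615, Rational(1, 2))) ≈ 1779.4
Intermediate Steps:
Pow(Add(Function('X')(Mul(-4, 89), Add(-160, Mul(-1, 932))), 3167227), Rational(1, 2)) = Pow(Add(Add(-160, Mul(-1, 932)), 3167227), Rational(1, 2)) = Pow(Add(Add(-160, -932), 3167227), Rational(1, 2)) = Pow(Add(-1092, 3167227), Rational(1, 2)) = Pow(3166135, Rational(1, 2)) = Mul(7, Pow(64615, Rational(1, 2)))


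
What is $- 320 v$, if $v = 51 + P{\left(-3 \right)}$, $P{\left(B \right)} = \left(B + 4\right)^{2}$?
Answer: $-16640$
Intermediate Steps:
$P{\left(B \right)} = \left(4 + B\right)^{2}$
$v = 52$ ($v = 51 + \left(4 - 3\right)^{2} = 51 + 1^{2} = 51 + 1 = 52$)
$- 320 v = \left(-320\right) 52 = -16640$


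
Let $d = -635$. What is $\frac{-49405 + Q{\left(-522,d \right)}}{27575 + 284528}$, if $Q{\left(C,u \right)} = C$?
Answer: $- \frac{49927}{312103} \approx -0.15997$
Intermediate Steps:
$\frac{-49405 + Q{\left(-522,d \right)}}{27575 + 284528} = \frac{-49405 - 522}{27575 + 284528} = - \frac{49927}{312103}$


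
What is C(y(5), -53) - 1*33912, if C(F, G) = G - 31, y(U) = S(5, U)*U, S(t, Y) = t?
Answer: -33996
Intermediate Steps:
y(U) = 5*U
C(F, G) = -31 + G
C(y(5), -53) - 1*33912 = (-31 - 53) - 1*33912 = -84 - 33912 = -33996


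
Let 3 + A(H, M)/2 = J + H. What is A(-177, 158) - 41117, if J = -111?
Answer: -41699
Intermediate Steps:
A(H, M) = -228 + 2*H (A(H, M) = -6 + 2*(-111 + H) = -6 + (-222 + 2*H) = -228 + 2*H)
A(-177, 158) - 41117 = (-228 + 2*(-177)) - 41117 = (-228 - 354) - 41117 = -582 - 41117 = -41699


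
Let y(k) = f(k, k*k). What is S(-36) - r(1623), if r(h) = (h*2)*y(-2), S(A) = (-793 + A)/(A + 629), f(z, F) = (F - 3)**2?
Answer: -1925707/593 ≈ -3247.4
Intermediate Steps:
f(z, F) = (-3 + F)**2
y(k) = (-3 + k**2)**2 (y(k) = (-3 + k*k)**2 = (-3 + k**2)**2)
S(A) = (-793 + A)/(629 + A)
r(h) = 2*h (r(h) = (h*2)*(-3 + (-2)**2)**2 = (2*h)*(-3 + 4)**2 = (2*h)*1**2 = (2*h)*1 = 2*h)
S(-36) - r(1623) = (-793 - 36)/(629 - 36) - 2*1623 = -829/593 - 1*3246 = (1/593)*(-829) - 3246 = -829/593 - 3246 = -1925707/593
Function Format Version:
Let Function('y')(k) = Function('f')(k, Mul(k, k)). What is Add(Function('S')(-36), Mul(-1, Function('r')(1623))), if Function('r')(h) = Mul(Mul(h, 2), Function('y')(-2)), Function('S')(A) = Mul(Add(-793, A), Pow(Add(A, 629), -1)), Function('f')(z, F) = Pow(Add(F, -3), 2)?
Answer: Rational(-1925707, 593) ≈ -3247.4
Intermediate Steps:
Function('f')(z, F) = Pow(Add(-3, F), 2)
Function('y')(k) = Pow(Add(-3, Pow(k, 2)), 2) (Function('y')(k) = Pow(Add(-3, Mul(k, k)), 2) = Pow(Add(-3, Pow(k, 2)), 2))
Function('S')(A) = Mul(Pow(Add(629, A), -1), Add(-793, A)) (Function('S')(A) = Mul(Add(-793, A), Pow(Add(629, A), -1)) = Mul(Pow(Add(629, A), -1), Add(-793, A)))
Function('r')(h) = Mul(2, h) (Function('r')(h) = Mul(Mul(h, 2), Pow(Add(-3, Pow(-2, 2)), 2)) = Mul(Mul(2, h), Pow(Add(-3, 4), 2)) = Mul(Mul(2, h), Pow(1, 2)) = Mul(Mul(2, h), 1) = Mul(2, h))
Add(Function('S')(-36), Mul(-1, Function('r')(1623))) = Add(Mul(Pow(Add(629, -36), -1), Add(-793, -36)), Mul(-1, Mul(2, 1623))) = Add(Mul(Pow(593, -1), -829), Mul(-1, 3246)) = Add(Mul(Rational(1, 593), -829), -3246) = Add(Rational(-829, 593), -3246) = Rational(-1925707, 593)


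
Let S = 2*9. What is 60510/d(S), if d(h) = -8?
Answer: -30255/4 ≈ -7563.8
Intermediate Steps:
S = 18
60510/d(S) = 60510/(-8) = 60510*(-⅛) = -30255/4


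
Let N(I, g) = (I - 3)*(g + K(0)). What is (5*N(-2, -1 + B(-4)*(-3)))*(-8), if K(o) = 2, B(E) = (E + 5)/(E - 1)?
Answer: 320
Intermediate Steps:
B(E) = (5 + E)/(-1 + E)
N(I, g) = (-3 + I)*(2 + g) (N(I, g) = (I - 3)*(g + 2) = (-3 + I)*(2 + g))
(5*N(-2, -1 + B(-4)*(-3)))*(-8) = (5*(-6 - 3*(-1 + ((5 - 4)/(-1 - 4))*(-3)) + 2*(-2) - 2*(-1 + ((5 - 4)/(-1 - 4))*(-3))))*(-8) = (5*(-6 - 3*(-1 + (1/(-5))*(-3)) - 4 - 2*(-1 + (1/(-5))*(-3))))*(-8) = (5*(-6 - 3*(-1 - 1/5*1*(-3)) - 4 - 2*(-1 - 1/5*1*(-3))))*(-8) = (5*(-6 - 3*(-1 - 1/5*(-3)) - 4 - 2*(-1 - 1/5*(-3))))*(-8) = (5*(-6 - 3*(-1 + 3/5) - 4 - 2*(-1 + 3/5)))*(-8) = (5*(-6 - 3*(-2/5) - 4 - 2*(-2/5)))*(-8) = (5*(-6 + 6/5 - 4 + 4/5))*(-8) = (5*(-8))*(-8) = -40*(-8) = 320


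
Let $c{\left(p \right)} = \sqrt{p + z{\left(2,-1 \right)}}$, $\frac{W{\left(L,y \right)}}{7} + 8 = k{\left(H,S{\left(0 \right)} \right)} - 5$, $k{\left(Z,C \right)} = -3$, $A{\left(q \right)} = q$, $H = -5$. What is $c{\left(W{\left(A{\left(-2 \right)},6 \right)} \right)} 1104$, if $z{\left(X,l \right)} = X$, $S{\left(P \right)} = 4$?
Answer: $1104 i \sqrt{110} \approx 11579.0 i$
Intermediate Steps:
$W{\left(L,y \right)} = -112$ ($W{\left(L,y \right)} = -56 + 7 \left(-3 - 5\right) = -56 + 7 \left(-8\right) = -56 - 56 = -112$)
$c{\left(p \right)} = \sqrt{2 + p}$ ($c{\left(p \right)} = \sqrt{p + 2} = \sqrt{2 + p}$)
$c{\left(W{\left(A{\left(-2 \right)},6 \right)} \right)} 1104 = \sqrt{2 - 112} \cdot 1104 = \sqrt{-110} \cdot 1104 = i \sqrt{110} \cdot 1104 = 1104 i \sqrt{110}$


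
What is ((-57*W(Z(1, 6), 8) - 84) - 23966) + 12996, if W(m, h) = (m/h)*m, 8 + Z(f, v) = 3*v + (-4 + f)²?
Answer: -109009/8 ≈ -13626.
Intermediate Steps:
Z(f, v) = -8 + (-4 + f)² + 3*v (Z(f, v) = -8 + (3*v + (-4 + f)²) = -8 + ((-4 + f)² + 3*v) = -8 + (-4 + f)² + 3*v)
W(m, h) = m²/h
((-57*W(Z(1, 6), 8) - 84) - 23966) + 12996 = ((-57*(-8 + (-4 + 1)² + 3*6)²/8 - 84) - 23966) + 12996 = ((-57*(-8 + (-3)² + 18)²/8 - 84) - 23966) + 12996 = ((-57*(-8 + 9 + 18)²/8 - 84) - 23966) + 12996 = ((-57*19²/8 - 84) - 23966) + 12996 = ((-57*361/8 - 84) - 23966) + 12996 = ((-20577/8 - 84) - 23966) + 12996 = (-21249/8 - 23966) + 12996 = -212977/8 + 12996 = -109009/8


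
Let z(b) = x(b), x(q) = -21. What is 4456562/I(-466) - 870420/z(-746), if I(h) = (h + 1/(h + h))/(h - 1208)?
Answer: 492898076068/30709 ≈ 1.6051e+7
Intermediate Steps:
I(h) = (h + 1/(2*h))/(-1208 + h)
z(b) = -21
4456562/I(-466) - 870420/z(-746) = 4456562/(((1/2 + (-466)**2)/((-466)*(-1208 - 466)))) - 870420/(-21) = 4456562/((-1/466*(1/2 + 217156)/(-1674))) - 870420*(-1/21) = 4456562/((-1/466*(-1/1674)*434313/2)) + 290140/7 = 4456562/(48257/173352) + 290140/7 = 4456562*(173352/48257) + 290140/7 = 70232175984/4387 + 290140/7 = 492898076068/30709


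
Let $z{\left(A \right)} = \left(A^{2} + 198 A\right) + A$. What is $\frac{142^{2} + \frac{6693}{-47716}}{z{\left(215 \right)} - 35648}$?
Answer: $\frac{962138731}{2546221192} \approx 0.37787$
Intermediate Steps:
$z{\left(A \right)} = A^{2} + 199 A$
$\frac{142^{2} + \frac{6693}{-47716}}{z{\left(215 \right)} - 35648} = \frac{142^{2} + \frac{6693}{-47716}}{215 \left(199 + 215\right) - 35648} = \frac{20164 + 6693 \left(- \frac{1}{47716}\right)}{215 \cdot 414 - 35648} = \frac{20164 - \frac{6693}{47716}}{89010 - 35648} = \frac{962138731}{47716 \cdot 53362} = \frac{962138731}{47716} \cdot \frac{1}{53362} = \frac{962138731}{2546221192}$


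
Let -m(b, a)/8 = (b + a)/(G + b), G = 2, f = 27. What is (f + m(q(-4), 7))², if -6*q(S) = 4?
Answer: 121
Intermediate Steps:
q(S) = -⅔ (q(S) = -⅙*4 = -⅔)
m(b, a) = -8*(a + b)/(2 + b) (m(b, a) = -8*(b + a)/(2 + b) = -8*(a + b)/(2 + b))
(f + m(q(-4), 7))² = (27 + 8*(-1*7 - 1*(-⅔))/(2 - ⅔))² = (27 + 8*(-7 + ⅔)/(4/3))² = (27 + 8*(¾)*(-19/3))² = (27 - 38)² = (-11)² = 121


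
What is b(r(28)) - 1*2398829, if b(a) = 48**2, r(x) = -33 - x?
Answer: -2396525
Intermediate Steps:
b(a) = 2304
b(r(28)) - 1*2398829 = 2304 - 1*2398829 = 2304 - 2398829 = -2396525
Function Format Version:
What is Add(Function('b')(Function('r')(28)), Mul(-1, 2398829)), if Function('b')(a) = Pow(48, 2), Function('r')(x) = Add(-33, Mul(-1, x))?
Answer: -2396525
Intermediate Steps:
Function('b')(a) = 2304
Add(Function('b')(Function('r')(28)), Mul(-1, 2398829)) = Add(2304, Mul(-1, 2398829)) = Add(2304, -2398829) = -2396525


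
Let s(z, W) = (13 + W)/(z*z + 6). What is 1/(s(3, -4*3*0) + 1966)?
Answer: 15/29503 ≈ 0.00050842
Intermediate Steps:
s(z, W) = (13 + W)/(6 + z²) (s(z, W) = (13 + W)/(z² + 6) = (13 + W)/(6 + z²))
1/(s(3, -4*3*0) + 1966) = 1/((13 - 4*3*0)/(6 + 3²) + 1966) = 1/((13 - 12*0)/(6 + 9) + 1966) = 1/((13 + 0)/15 + 1966) = 1/((1/15)*13 + 1966) = 1/(13/15 + 1966) = 1/(29503/15) = 15/29503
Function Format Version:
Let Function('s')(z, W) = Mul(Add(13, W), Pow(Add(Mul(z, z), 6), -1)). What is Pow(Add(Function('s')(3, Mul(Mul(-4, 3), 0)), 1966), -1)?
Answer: Rational(15, 29503) ≈ 0.00050842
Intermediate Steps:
Function('s')(z, W) = Mul(Pow(Add(6, Pow(z, 2)), -1), Add(13, W)) (Function('s')(z, W) = Mul(Add(13, W), Pow(Add(Pow(z, 2), 6), -1)) = Mul(Add(13, W), Pow(Add(6, Pow(z, 2)), -1)) = Mul(Pow(Add(6, Pow(z, 2)), -1), Add(13, W)))
Pow(Add(Function('s')(3, Mul(Mul(-4, 3), 0)), 1966), -1) = Pow(Add(Mul(Pow(Add(6, Pow(3, 2)), -1), Add(13, Mul(Mul(-4, 3), 0))), 1966), -1) = Pow(Add(Mul(Pow(Add(6, 9), -1), Add(13, Mul(-12, 0))), 1966), -1) = Pow(Add(Mul(Pow(15, -1), Add(13, 0)), 1966), -1) = Pow(Add(Mul(Rational(1, 15), 13), 1966), -1) = Pow(Add(Rational(13, 15), 1966), -1) = Pow(Rational(29503, 15), -1) = Rational(15, 29503)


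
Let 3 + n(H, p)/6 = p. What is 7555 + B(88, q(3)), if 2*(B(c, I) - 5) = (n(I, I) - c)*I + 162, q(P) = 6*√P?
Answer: 7965 - 318*√3 ≈ 7414.2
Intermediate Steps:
n(H, p) = -18 + 6*p
B(c, I) = 86 + I*(-18 - c + 6*I)/2 (B(c, I) = 5 + (((-18 + 6*I) - c)*I + 162)/2 = 5 + ((-18 - c + 6*I)*I + 162)/2 = 5 + (I*(-18 - c + 6*I) + 162)/2 = 5 + (162 + I*(-18 - c + 6*I))/2 = 5 + (81 + I*(-18 - c + 6*I)/2) = 86 + I*(-18 - c + 6*I)/2)
7555 + B(88, q(3)) = 7555 + (86 + 3*(6*√3)*(-3 + 6*√3) - ½*6*√3*88) = 7555 + (86 + 18*√3*(-3 + 6*√3) - 264*√3) = 7555 + (86 - 264*√3 + 18*√3*(-3 + 6*√3)) = 7641 - 264*√3 + 18*√3*(-3 + 6*√3)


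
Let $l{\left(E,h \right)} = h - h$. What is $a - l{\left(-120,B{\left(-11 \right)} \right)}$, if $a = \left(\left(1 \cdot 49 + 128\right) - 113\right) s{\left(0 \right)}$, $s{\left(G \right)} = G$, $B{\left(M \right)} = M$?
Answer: $0$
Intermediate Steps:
$l{\left(E,h \right)} = 0$
$a = 0$ ($a = \left(\left(1 \cdot 49 + 128\right) - 113\right) 0 = \left(\left(49 + 128\right) - 113\right) 0 = \left(177 - 113\right) 0 = 64 \cdot 0 = 0$)
$a - l{\left(-120,B{\left(-11 \right)} \right)} = 0 - 0 = 0 + 0 = 0$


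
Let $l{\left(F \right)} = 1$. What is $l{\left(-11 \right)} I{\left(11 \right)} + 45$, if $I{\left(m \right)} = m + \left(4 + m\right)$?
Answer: $71$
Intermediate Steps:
$I{\left(m \right)} = 4 + 2 m$
$l{\left(-11 \right)} I{\left(11 \right)} + 45 = 1 \left(4 + 2 \cdot 11\right) + 45 = 1 \left(4 + 22\right) + 45 = 1 \cdot 26 + 45 = 26 + 45 = 71$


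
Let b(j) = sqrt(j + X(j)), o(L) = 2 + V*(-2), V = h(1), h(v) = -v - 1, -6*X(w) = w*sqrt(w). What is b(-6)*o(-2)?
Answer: 6*sqrt(-6 + I*sqrt(6)) ≈ 2.9417 + 14.988*I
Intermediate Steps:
X(w) = -w**(3/2)/6 (X(w) = -w*sqrt(w)/6 = -w**(3/2)/6)
h(v) = -1 - v
V = -2 (V = -1 - 1*1 = -1 - 1 = -2)
o(L) = 6 (o(L) = 2 - 2*(-2) = 2 + 4 = 6)
b(j) = sqrt(j - j**(3/2)/6)
b(-6)*o(-2) = (sqrt(-(-36)*I*sqrt(6) + 36*(-6))/6)*6 = (sqrt(-(-36)*I*sqrt(6) - 216)/6)*6 = (sqrt(36*I*sqrt(6) - 216)/6)*6 = (sqrt(-216 + 36*I*sqrt(6))/6)*6 = sqrt(-216 + 36*I*sqrt(6))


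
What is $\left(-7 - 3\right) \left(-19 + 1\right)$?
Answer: $180$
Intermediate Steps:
$\left(-7 - 3\right) \left(-19 + 1\right) = \left(-10\right) \left(-18\right) = 180$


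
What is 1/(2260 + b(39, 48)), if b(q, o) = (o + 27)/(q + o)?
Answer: 29/65565 ≈ 0.00044231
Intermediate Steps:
b(q, o) = (27 + o)/(o + q)
1/(2260 + b(39, 48)) = 1/(2260 + (27 + 48)/(48 + 39)) = 1/(2260 + 75/87) = 1/(2260 + (1/87)*75) = 1/(2260 + 25/29) = 1/(65565/29) = 29/65565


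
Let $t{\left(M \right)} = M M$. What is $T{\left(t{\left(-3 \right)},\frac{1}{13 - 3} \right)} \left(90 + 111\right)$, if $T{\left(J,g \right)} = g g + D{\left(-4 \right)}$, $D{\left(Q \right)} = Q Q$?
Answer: $\frac{321801}{100} \approx 3218.0$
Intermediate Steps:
$D{\left(Q \right)} = Q^{2}$
$t{\left(M \right)} = M^{2}$
$T{\left(J,g \right)} = 16 + g^{2}$ ($T{\left(J,g \right)} = g g + \left(-4\right)^{2} = g^{2} + 16 = 16 + g^{2}$)
$T{\left(t{\left(-3 \right)},\frac{1}{13 - 3} \right)} \left(90 + 111\right) = \left(16 + \left(\frac{1}{13 - 3}\right)^{2}\right) \left(90 + 111\right) = \left(16 + \left(\frac{1}{10}\right)^{2}\right) 201 = \left(16 + \frac{1}{100}\right) 201 = \frac{1601}{100} \cdot 201 = \frac{321801}{100}$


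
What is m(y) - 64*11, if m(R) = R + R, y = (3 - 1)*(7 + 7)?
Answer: -648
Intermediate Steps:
y = 28 (y = 2*14 = 28)
m(R) = 2*R
m(y) - 64*11 = 2*28 - 64*11 = 56 - 704 = -648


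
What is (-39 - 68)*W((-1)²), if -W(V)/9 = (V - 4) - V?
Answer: -3852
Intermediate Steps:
W(V) = 36 (W(V) = -9*((V - 4) - V) = -9*((-4 + V) - V) = -9*(-4) = 36)
(-39 - 68)*W((-1)²) = (-39 - 68)*36 = -107*36 = -3852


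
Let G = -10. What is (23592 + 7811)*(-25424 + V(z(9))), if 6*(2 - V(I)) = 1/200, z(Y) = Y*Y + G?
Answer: -957992510603/1200 ≈ -7.9833e+8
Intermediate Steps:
z(Y) = -10 + Y² (z(Y) = Y*Y - 10 = Y² - 10 = -10 + Y²)
V(I) = 2399/1200 (V(I) = 2 - ⅙/200 = 2 - ⅙*1/200 = 2 - 1/1200 = 2399/1200)
(23592 + 7811)*(-25424 + V(z(9))) = (23592 + 7811)*(-25424 + 2399/1200) = 31403*(-30506401/1200) = -957992510603/1200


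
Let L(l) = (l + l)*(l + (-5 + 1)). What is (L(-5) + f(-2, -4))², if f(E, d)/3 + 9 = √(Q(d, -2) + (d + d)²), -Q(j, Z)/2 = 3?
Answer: 4491 + 378*√58 ≈ 7369.8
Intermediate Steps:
Q(j, Z) = -6 (Q(j, Z) = -2*3 = -6)
L(l) = 2*l*(-4 + l) (L(l) = (2*l)*(l - 4) = (2*l)*(-4 + l) = 2*l*(-4 + l))
f(E, d) = -27 + 3*√(-6 + 4*d²) (f(E, d) = -27 + 3*√(-6 + (d + d)²) = -27 + 3*√(-6 + (2*d)²) = -27 + 3*√(-6 + 4*d²))
(L(-5) + f(-2, -4))² = (2*(-5)*(-4 - 5) + (-27 + 3*√(-6 + 4*(-4)²)))² = (2*(-5)*(-9) + (-27 + 3*√(-6 + 4*16)))² = (90 + (-27 + 3*√(-6 + 64)))² = (90 + (-27 + 3*√58))² = (63 + 3*√58)²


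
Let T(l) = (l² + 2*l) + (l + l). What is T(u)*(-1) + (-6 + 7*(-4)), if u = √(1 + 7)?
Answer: -42 - 8*√2 ≈ -53.314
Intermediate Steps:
u = 2*√2 (u = √8 = 2*√2 ≈ 2.8284)
T(l) = l² + 4*l (T(l) = (l² + 2*l) + 2*l = l² + 4*l)
T(u)*(-1) + (-6 + 7*(-4)) = ((2*√2)*(4 + 2*√2))*(-1) + (-6 + 7*(-4)) = (2*√2*(4 + 2*√2))*(-1) + (-6 - 28) = -2*√2*(4 + 2*√2) - 34 = -34 - 2*√2*(4 + 2*√2)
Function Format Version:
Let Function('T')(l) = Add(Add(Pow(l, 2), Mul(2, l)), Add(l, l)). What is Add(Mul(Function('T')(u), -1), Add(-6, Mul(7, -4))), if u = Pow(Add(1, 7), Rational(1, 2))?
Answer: Add(-42, Mul(-8, Pow(2, Rational(1, 2)))) ≈ -53.314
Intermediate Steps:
u = Mul(2, Pow(2, Rational(1, 2))) (u = Pow(8, Rational(1, 2)) = Mul(2, Pow(2, Rational(1, 2))) ≈ 2.8284)
Function('T')(l) = Add(Pow(l, 2), Mul(4, l)) (Function('T')(l) = Add(Add(Pow(l, 2), Mul(2, l)), Mul(2, l)) = Add(Pow(l, 2), Mul(4, l)))
Add(Mul(Function('T')(u), -1), Add(-6, Mul(7, -4))) = Add(Mul(Mul(Mul(2, Pow(2, Rational(1, 2))), Add(4, Mul(2, Pow(2, Rational(1, 2))))), -1), Add(-6, Mul(7, -4))) = Add(Mul(Mul(2, Pow(2, Rational(1, 2)), Add(4, Mul(2, Pow(2, Rational(1, 2))))), -1), Add(-6, -28)) = Add(Mul(-2, Pow(2, Rational(1, 2)), Add(4, Mul(2, Pow(2, Rational(1, 2))))), -34) = Add(-34, Mul(-2, Pow(2, Rational(1, 2)), Add(4, Mul(2, Pow(2, Rational(1, 2))))))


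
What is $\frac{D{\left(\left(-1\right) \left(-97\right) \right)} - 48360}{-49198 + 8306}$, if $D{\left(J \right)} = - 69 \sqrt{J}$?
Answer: $\frac{12090}{10223} + \frac{69 \sqrt{97}}{40892} \approx 1.1992$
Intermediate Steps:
$\frac{D{\left(\left(-1\right) \left(-97\right) \right)} - 48360}{-49198 + 8306} = \frac{- 69 \sqrt{\left(-1\right) \left(-97\right)} - 48360}{-49198 + 8306} = \frac{- 69 \sqrt{97} - 48360}{-40892} = \left(-48360 - 69 \sqrt{97}\right) \left(- \frac{1}{40892}\right) = \frac{12090}{10223} + \frac{69 \sqrt{97}}{40892}$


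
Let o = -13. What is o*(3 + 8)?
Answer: -143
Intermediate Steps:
o*(3 + 8) = -13*(3 + 8) = -13*11 = -143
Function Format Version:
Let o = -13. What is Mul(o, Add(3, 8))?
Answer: -143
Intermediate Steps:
Mul(o, Add(3, 8)) = Mul(-13, Add(3, 8)) = Mul(-13, 11) = -143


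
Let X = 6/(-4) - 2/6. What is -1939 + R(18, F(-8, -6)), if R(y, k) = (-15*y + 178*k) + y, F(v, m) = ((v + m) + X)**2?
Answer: 763787/18 ≈ 42433.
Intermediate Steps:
X = -11/6 (X = 6*(-1/4) - 2*1/6 = -3/2 - 1/3 = -11/6 ≈ -1.8333)
F(v, m) = (-11/6 + m + v)**2 (F(v, m) = ((v + m) - 11/6)**2 = ((m + v) - 11/6)**2 = (-11/6 + m + v)**2)
R(y, k) = -14*y + 178*k
-1939 + R(18, F(-8, -6)) = -1939 + (-14*18 + 178*((-11 + 6*(-6) + 6*(-8))**2/36)) = -1939 + (-252 + 178*((-11 - 36 - 48)**2/36)) = -1939 + (-252 + 178*((1/36)*(-95)**2)) = -1939 + (-252 + 178*((1/36)*9025)) = -1939 + (-252 + 178*(9025/36)) = -1939 + (-252 + 803225/18) = -1939 + 798689/18 = 763787/18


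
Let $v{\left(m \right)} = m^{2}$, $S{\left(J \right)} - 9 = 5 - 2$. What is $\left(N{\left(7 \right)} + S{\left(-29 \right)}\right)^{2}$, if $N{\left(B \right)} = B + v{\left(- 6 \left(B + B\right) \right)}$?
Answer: $50055625$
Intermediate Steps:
$S{\left(J \right)} = 12$ ($S{\left(J \right)} = 9 + \left(5 - 2\right) = 9 + 3 = 12$)
$N{\left(B \right)} = B + 144 B^{2}$ ($N{\left(B \right)} = B + \left(- 6 \left(B + B\right)\right)^{2} = B + \left(- 6 \cdot 2 B\right)^{2} = B + \left(- 12 B\right)^{2} = B + 144 B^{2}$)
$\left(N{\left(7 \right)} + S{\left(-29 \right)}\right)^{2} = \left(7 \left(1 + 144 \cdot 7\right) + 12\right)^{2} = \left(7 \left(1 + 1008\right) + 12\right)^{2} = \left(7 \cdot 1009 + 12\right)^{2} = \left(7063 + 12\right)^{2} = 7075^{2} = 50055625$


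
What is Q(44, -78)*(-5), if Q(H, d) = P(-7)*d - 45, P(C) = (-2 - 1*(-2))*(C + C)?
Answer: 225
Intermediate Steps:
P(C) = 0 (P(C) = (-2 + 2)*(2*C) = 0*(2*C) = 0)
Q(H, d) = -45 (Q(H, d) = 0*d - 45 = 0 - 45 = -45)
Q(44, -78)*(-5) = -45*(-5) = 225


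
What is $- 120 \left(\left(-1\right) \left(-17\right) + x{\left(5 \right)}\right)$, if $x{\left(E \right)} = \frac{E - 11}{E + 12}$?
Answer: $- \frac{33960}{17} \approx -1997.6$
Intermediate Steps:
$x{\left(E \right)} = \frac{-11 + E}{12 + E}$
$- 120 \left(\left(-1\right) \left(-17\right) + x{\left(5 \right)}\right) = - 120 \left(\left(-1\right) \left(-17\right) + \frac{-11 + 5}{12 + 5}\right) = - 120 \left(17 + \frac{1}{17} \left(-6\right)\right) = - 120 \left(17 - \frac{6}{17}\right) = \left(-120\right) \frac{283}{17} = - \frac{33960}{17}$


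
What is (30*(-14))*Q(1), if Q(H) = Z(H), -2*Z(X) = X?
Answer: 210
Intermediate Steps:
Z(X) = -X/2
Q(H) = -H/2
(30*(-14))*Q(1) = (30*(-14))*(-½*1) = -420*(-½) = 210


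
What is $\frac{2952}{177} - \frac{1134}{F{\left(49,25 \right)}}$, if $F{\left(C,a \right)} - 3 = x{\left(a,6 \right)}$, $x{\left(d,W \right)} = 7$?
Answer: $- \frac{28533}{295} \approx -96.722$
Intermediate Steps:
$F{\left(C,a \right)} = 10$ ($F{\left(C,a \right)} = 3 + 7 = 10$)
$\frac{2952}{177} - \frac{1134}{F{\left(49,25 \right)}} = \frac{2952}{177} - \frac{1134}{10} = 2952 \cdot \frac{1}{177} - \frac{567}{5} = \frac{984}{59} - \frac{567}{5} = - \frac{28533}{295}$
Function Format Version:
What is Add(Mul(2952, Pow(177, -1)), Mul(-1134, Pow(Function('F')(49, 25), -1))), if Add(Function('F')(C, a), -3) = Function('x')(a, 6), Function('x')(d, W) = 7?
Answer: Rational(-28533, 295) ≈ -96.722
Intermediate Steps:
Function('F')(C, a) = 10 (Function('F')(C, a) = Add(3, 7) = 10)
Add(Mul(2952, Pow(177, -1)), Mul(-1134, Pow(Function('F')(49, 25), -1))) = Add(Mul(2952, Pow(177, -1)), Mul(-1134, Pow(10, -1))) = Add(Mul(2952, Rational(1, 177)), Mul(-1134, Rational(1, 10))) = Add(Rational(984, 59), Rational(-567, 5)) = Rational(-28533, 295)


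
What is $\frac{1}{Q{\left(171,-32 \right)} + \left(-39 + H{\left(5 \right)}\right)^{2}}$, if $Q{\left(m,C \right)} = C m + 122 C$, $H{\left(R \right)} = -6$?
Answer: $- \frac{1}{7351} \approx -0.00013604$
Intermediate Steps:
$Q{\left(m,C \right)} = 122 C + C m$
$\frac{1}{Q{\left(171,-32 \right)} + \left(-39 + H{\left(5 \right)}\right)^{2}} = \frac{1}{- 32 \left(122 + 171\right) + \left(-39 - 6\right)^{2}} = \frac{1}{\left(-32\right) 293 + \left(-45\right)^{2}} = \frac{1}{-9376 + 2025} = \frac{1}{-7351} = - \frac{1}{7351}$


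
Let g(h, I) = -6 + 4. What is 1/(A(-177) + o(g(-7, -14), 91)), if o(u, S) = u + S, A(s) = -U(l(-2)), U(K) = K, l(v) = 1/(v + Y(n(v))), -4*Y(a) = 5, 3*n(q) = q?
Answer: 13/1161 ≈ 0.011197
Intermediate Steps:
n(q) = q/3
Y(a) = -5/4 (Y(a) = -¼*5 = -5/4)
l(v) = 1/(-5/4 + v) (l(v) = 1/(v - 5/4) = 1/(-5/4 + v))
g(h, I) = -2
A(s) = 4/13 (A(s) = -4/(-5 + 4*(-2)) = -4/(-5 - 8) = -4/(-13) = -4*(-1)/13 = -1*(-4/13) = 4/13)
o(u, S) = S + u
1/(A(-177) + o(g(-7, -14), 91)) = 1/(4/13 + (91 - 2)) = 1/(4/13 + 89) = 1/(1161/13) = 13/1161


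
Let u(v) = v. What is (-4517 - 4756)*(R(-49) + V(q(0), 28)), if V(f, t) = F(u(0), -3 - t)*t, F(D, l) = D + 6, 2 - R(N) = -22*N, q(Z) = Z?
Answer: 8419884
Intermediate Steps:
R(N) = 2 + 22*N (R(N) = 2 - (-22)*N = 2 + 22*N)
F(D, l) = 6 + D
V(f, t) = 6*t (V(f, t) = (6 + 0)*t = 6*t)
(-4517 - 4756)*(R(-49) + V(q(0), 28)) = (-4517 - 4756)*((2 + 22*(-49)) + 6*28) = -9273*((2 - 1078) + 168) = -9273*(-1076 + 168) = -9273*(-908) = 8419884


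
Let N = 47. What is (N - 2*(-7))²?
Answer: 3721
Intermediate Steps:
(N - 2*(-7))² = (47 - 2*(-7))² = (47 + 14)² = 61² = 3721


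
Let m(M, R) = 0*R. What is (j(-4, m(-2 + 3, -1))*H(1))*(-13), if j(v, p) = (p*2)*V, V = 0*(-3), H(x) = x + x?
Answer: 0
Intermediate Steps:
H(x) = 2*x
V = 0
m(M, R) = 0
j(v, p) = 0 (j(v, p) = (p*2)*0 = (2*p)*0 = 0)
(j(-4, m(-2 + 3, -1))*H(1))*(-13) = (0*(2*1))*(-13) = (0*2)*(-13) = 0*(-13) = 0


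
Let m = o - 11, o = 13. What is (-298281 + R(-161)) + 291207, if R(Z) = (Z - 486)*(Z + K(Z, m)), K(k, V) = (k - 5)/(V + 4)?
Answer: 344980/3 ≈ 1.1499e+5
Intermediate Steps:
m = 2 (m = 13 - 11 = 2)
K(k, V) = (-5 + k)/(4 + V)
R(Z) = (-486 + Z)*(-5/6 + 7*Z/6) (R(Z) = (Z - 486)*(Z + (-5 + Z)/(4 + 2)) = (-486 + Z)*(Z + (-5 + Z)/6) = (-486 + Z)*(Z + (-5/6 + Z/6)) = (-486 + Z)*(-5/6 + 7*Z/6))
(-298281 + R(-161)) + 291207 = (-298281 + (405 - 3407/6*(-161) + (7/6)*(-161)**2)) + 291207 = (-298281 + (405 + 548527/6 + (7/6)*25921)) + 291207 = (-298281 + (405 + 548527/6 + 181447/6)) + 291207 = (-298281 + 366202/3) + 291207 = -528641/3 + 291207 = 344980/3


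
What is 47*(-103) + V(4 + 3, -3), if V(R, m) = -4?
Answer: -4845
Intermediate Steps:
47*(-103) + V(4 + 3, -3) = 47*(-103) - 4 = -4841 - 4 = -4845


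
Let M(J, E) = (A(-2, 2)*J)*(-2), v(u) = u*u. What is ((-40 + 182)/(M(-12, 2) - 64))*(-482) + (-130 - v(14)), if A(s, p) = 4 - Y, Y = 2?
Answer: 15807/4 ≈ 3951.8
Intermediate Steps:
v(u) = u**2
A(s, p) = 2 (A(s, p) = 4 - 1*2 = 4 - 2 = 2)
M(J, E) = -4*J (M(J, E) = (2*J)*(-2) = -4*J)
((-40 + 182)/(M(-12, 2) - 64))*(-482) + (-130 - v(14)) = ((-40 + 182)/(-4*(-12) - 64))*(-482) + (-130 - 1*14**2) = (142/(48 - 64))*(-482) + (-130 - 1*196) = (142/(-16))*(-482) + (-130 - 196) = (142*(-1/16))*(-482) - 326 = -71/8*(-482) - 326 = 17111/4 - 326 = 15807/4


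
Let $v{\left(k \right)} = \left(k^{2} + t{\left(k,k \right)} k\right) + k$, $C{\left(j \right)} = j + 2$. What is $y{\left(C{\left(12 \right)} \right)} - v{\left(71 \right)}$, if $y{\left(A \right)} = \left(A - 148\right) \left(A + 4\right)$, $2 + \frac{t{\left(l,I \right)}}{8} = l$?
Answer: $-46716$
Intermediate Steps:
$t{\left(l,I \right)} = -16 + 8 l$
$C{\left(j \right)} = 2 + j$
$y{\left(A \right)} = \left(-148 + A\right) \left(4 + A\right)$
$v{\left(k \right)} = k + k^{2} + k \left(-16 + 8 k\right)$ ($v{\left(k \right)} = \left(k^{2} + \left(-16 + 8 k\right) k\right) + k = \left(k^{2} + k \left(-16 + 8 k\right)\right) + k = k + k^{2} + k \left(-16 + 8 k\right)$)
$y{\left(C{\left(12 \right)} \right)} - v{\left(71 \right)} = \left(-592 + \left(2 + 12\right)^{2} - 144 \left(2 + 12\right)\right) - 3 \cdot 71 \left(-5 + 3 \cdot 71\right) = \left(-592 + 14^{2} - 2016\right) - 3 \cdot 71 \left(-5 + 213\right) = \left(-592 + 196 - 2016\right) - 3 \cdot 71 \cdot 208 = -2412 - 44304 = -46716$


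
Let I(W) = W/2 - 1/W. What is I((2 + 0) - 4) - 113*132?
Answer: -29833/2 ≈ -14917.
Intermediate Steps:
I(W) = W/2 - 1/W (I(W) = W*(½) - 1/W = W/2 - 1/W)
I((2 + 0) - 4) - 113*132 = (((2 + 0) - 4)/2 - 1/((2 + 0) - 4)) - 113*132 = ((2 - 4)/2 - 1/(2 - 4)) - 14916 = ((½)*(-2) - 1/(-2)) - 14916 = (-1 - 1*(-½)) - 14916 = (-1 + ½) - 14916 = -½ - 14916 = -29833/2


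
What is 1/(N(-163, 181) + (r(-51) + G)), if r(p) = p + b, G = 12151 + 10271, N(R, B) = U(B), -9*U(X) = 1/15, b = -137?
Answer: 135/3001589 ≈ 4.4976e-5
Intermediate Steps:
U(X) = -1/135 (U(X) = -⅑/15 = -⅑*1/15 = -1/135)
N(R, B) = -1/135
G = 22422
r(p) = -137 + p (r(p) = p - 137 = -137 + p)
1/(N(-163, 181) + (r(-51) + G)) = 1/(-1/135 + ((-137 - 51) + 22422)) = 1/(-1/135 + (-188 + 22422)) = 1/(-1/135 + 22234) = 1/(3001589/135) = 135/3001589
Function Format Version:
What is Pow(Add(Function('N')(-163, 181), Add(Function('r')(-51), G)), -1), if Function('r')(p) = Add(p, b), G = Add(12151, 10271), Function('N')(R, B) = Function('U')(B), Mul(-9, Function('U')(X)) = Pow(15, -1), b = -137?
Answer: Rational(135, 3001589) ≈ 4.4976e-5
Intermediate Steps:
Function('U')(X) = Rational(-1, 135) (Function('U')(X) = Mul(Rational(-1, 9), Pow(15, -1)) = Mul(Rational(-1, 9), Rational(1, 15)) = Rational(-1, 135))
Function('N')(R, B) = Rational(-1, 135)
G = 22422
Function('r')(p) = Add(-137, p) (Function('r')(p) = Add(p, -137) = Add(-137, p))
Pow(Add(Function('N')(-163, 181), Add(Function('r')(-51), G)), -1) = Pow(Add(Rational(-1, 135), Add(Add(-137, -51), 22422)), -1) = Pow(Add(Rational(-1, 135), Add(-188, 22422)), -1) = Pow(Add(Rational(-1, 135), 22234), -1) = Pow(Rational(3001589, 135), -1) = Rational(135, 3001589)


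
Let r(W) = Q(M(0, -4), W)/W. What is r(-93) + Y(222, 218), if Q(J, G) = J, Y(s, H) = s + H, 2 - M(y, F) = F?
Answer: 13638/31 ≈ 439.94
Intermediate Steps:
M(y, F) = 2 - F
Y(s, H) = H + s
r(W) = 6/W (r(W) = (2 - 1*(-4))/W = (2 + 4)/W = 6/W)
r(-93) + Y(222, 218) = 6/(-93) + (218 + 222) = 6*(-1/93) + 440 = -2/31 + 440 = 13638/31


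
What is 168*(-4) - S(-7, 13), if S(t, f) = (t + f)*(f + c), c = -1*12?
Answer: -678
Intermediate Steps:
c = -12
S(t, f) = (-12 + f)*(f + t) (S(t, f) = (t + f)*(f - 12) = (f + t)*(-12 + f) = (-12 + f)*(f + t))
168*(-4) - S(-7, 13) = 168*(-4) - (13² - 12*13 - 12*(-7) + 13*(-7)) = -672 - (169 - 156 + 84 - 91) = -672 - 1*6 = -672 - 6 = -678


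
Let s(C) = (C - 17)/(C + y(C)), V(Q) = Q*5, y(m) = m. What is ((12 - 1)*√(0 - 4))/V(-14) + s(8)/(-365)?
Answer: 9/5840 - 11*I/35 ≈ 0.0015411 - 0.31429*I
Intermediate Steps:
V(Q) = 5*Q
s(C) = (-17 + C)/(2*C) (s(C) = (C - 17)/(C + C) = (-17 + C)/((2*C)) = (-17 + C)*(1/(2*C)) = (-17 + C)/(2*C))
((12 - 1)*√(0 - 4))/V(-14) + s(8)/(-365) = ((12 - 1)*√(0 - 4))/((5*(-14))) + ((½)*(-17 + 8)/8)/(-365) = (11*√(-4))/(-70) + ((½)*(⅛)*(-9))*(-1/365) = (11*(2*I))*(-1/70) - 9/16*(-1/365) = (22*I)*(-1/70) + 9/5840 = -11*I/35 + 9/5840 = 9/5840 - 11*I/35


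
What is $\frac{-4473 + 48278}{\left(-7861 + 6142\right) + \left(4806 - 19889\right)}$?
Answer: $- \frac{43805}{16802} \approx -2.6071$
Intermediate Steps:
$\frac{-4473 + 48278}{\left(-7861 + 6142\right) + \left(4806 - 19889\right)} = \frac{43805}{-1719 + \left(4806 - 19889\right)} = \frac{43805}{-1719 - 15083} = \frac{43805}{-16802} = 43805 \left(- \frac{1}{16802}\right) = - \frac{43805}{16802}$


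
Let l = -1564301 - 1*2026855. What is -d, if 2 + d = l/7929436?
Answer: 4862507/1982359 ≈ 2.4529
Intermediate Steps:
l = -3591156 (l = -1564301 - 2026855 = -3591156)
d = -4862507/1982359 (d = -2 - 3591156/7929436 = -2 - 3591156*1/7929436 = -2 - 897789/1982359 = -4862507/1982359 ≈ -2.4529)
-d = -1*(-4862507/1982359) = 4862507/1982359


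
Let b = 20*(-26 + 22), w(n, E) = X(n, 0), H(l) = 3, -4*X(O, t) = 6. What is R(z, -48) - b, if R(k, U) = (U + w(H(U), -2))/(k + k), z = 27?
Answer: 949/12 ≈ 79.083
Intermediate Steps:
X(O, t) = -3/2 (X(O, t) = -¼*6 = -3/2)
w(n, E) = -3/2
R(k, U) = (-3/2 + U)/(2*k) (R(k, U) = (U - 3/2)/(k + k) = (-3/2 + U)/((2*k)) = (-3/2 + U)*(1/(2*k)) = (-3/2 + U)/(2*k))
b = -80 (b = 20*(-4) = -80)
R(z, -48) - b = (¼)*(-3 + 2*(-48))/27 - 1*(-80) = (¼)*(1/27)*(-3 - 96) + 80 = (¼)*(1/27)*(-99) + 80 = -11/12 + 80 = 949/12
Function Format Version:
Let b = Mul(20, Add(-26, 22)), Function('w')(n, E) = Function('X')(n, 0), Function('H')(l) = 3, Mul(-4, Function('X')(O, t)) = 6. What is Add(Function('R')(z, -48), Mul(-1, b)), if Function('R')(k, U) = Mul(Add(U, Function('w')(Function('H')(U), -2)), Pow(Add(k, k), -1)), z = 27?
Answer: Rational(949, 12) ≈ 79.083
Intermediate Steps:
Function('X')(O, t) = Rational(-3, 2) (Function('X')(O, t) = Mul(Rational(-1, 4), 6) = Rational(-3, 2))
Function('w')(n, E) = Rational(-3, 2)
Function('R')(k, U) = Mul(Rational(1, 2), Pow(k, -1), Add(Rational(-3, 2), U)) (Function('R')(k, U) = Mul(Add(U, Rational(-3, 2)), Pow(Add(k, k), -1)) = Mul(Add(Rational(-3, 2), U), Pow(Mul(2, k), -1)) = Mul(Add(Rational(-3, 2), U), Mul(Rational(1, 2), Pow(k, -1))) = Mul(Rational(1, 2), Pow(k, -1), Add(Rational(-3, 2), U)))
b = -80 (b = Mul(20, -4) = -80)
Add(Function('R')(z, -48), Mul(-1, b)) = Add(Mul(Rational(1, 4), Pow(27, -1), Add(-3, Mul(2, -48))), Mul(-1, -80)) = Add(Mul(Rational(1, 4), Rational(1, 27), Add(-3, -96)), 80) = Add(Mul(Rational(1, 4), Rational(1, 27), -99), 80) = Add(Rational(-11, 12), 80) = Rational(949, 12)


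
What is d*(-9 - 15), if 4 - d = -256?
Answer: -6240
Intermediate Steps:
d = 260 (d = 4 - 1*(-256) = 4 + 256 = 260)
d*(-9 - 15) = 260*(-9 - 15) = 260*(-24) = -6240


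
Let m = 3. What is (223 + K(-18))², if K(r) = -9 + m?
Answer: 47089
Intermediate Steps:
K(r) = -6 (K(r) = -9 + 3 = -6)
(223 + K(-18))² = (223 - 6)² = 217² = 47089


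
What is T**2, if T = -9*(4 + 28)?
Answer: 82944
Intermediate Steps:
T = -288 (T = -9*32 = -288)
T**2 = (-288)**2 = 82944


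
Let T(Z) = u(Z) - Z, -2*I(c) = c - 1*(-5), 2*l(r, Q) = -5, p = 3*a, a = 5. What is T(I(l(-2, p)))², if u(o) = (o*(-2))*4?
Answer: 2025/16 ≈ 126.56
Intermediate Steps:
p = 15 (p = 3*5 = 15)
l(r, Q) = -5/2 (l(r, Q) = (½)*(-5) = -5/2)
u(o) = -8*o (u(o) = -2*o*4 = -8*o)
I(c) = -5/2 - c/2 (I(c) = -(c - 1*(-5))/2 = -(c + 5)/2 = -(5 + c)/2 = -5/2 - c/2)
T(Z) = -9*Z (T(Z) = -8*Z - Z = -9*Z)
T(I(l(-2, p)))² = (-9*(-5/2 - ½*(-5/2)))² = (-9*(-5/2 + 5/4))² = (-9*(-5/4))² = (45/4)² = 2025/16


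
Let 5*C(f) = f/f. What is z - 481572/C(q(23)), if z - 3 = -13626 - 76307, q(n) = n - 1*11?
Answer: -2497790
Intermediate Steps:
q(n) = -11 + n (q(n) = n - 11 = -11 + n)
C(f) = 1/5 (C(f) = (f/f)/5 = (1/5)*1 = 1/5)
z = -89930 (z = 3 + (-13626 - 76307) = 3 - 89933 = -89930)
z - 481572/C(q(23)) = -89930 - 481572/1/5 = -89930 - 481572*5 = -89930 - 1*2407860 = -89930 - 2407860 = -2497790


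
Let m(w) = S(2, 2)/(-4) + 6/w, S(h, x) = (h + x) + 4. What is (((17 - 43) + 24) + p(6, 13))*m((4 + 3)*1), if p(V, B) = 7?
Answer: -40/7 ≈ -5.7143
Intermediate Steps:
S(h, x) = 4 + h + x
m(w) = -2 + 6/w (m(w) = (4 + 2 + 2)/(-4) + 6/w = 8*(-¼) + 6/w = -2 + 6/w)
(((17 - 43) + 24) + p(6, 13))*m((4 + 3)*1) = (((17 - 43) + 24) + 7)*(-2 + 6/(((4 + 3)*1))) = ((-26 + 24) + 7)*(-2 + 6/((7*1))) = (-2 + 7)*(-2 + 6/7) = 5*(-2 + 6*(⅐)) = 5*(-2 + 6/7) = 5*(-8/7) = -40/7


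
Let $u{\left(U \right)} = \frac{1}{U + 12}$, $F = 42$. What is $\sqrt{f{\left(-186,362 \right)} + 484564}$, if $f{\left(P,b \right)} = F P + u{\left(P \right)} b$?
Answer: $\frac{\sqrt{3608520141}}{87} \approx 690.47$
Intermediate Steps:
$u{\left(U \right)} = \frac{1}{12 + U}$
$f{\left(P,b \right)} = 42 P + \frac{b}{12 + P}$
$\sqrt{f{\left(-186,362 \right)} + 484564} = \sqrt{\frac{362 + 42 \left(-186\right) \left(12 - 186\right)}{12 - 186} + 484564} = \sqrt{\frac{362 + 42 \left(-186\right) \left(-174\right)}{-174} + 484564} = \sqrt{- \frac{362 + 1359288}{174} + 484564} = \sqrt{\left(- \frac{1}{174}\right) 1359650 + 484564} = \sqrt{- \frac{679825}{87} + 484564} = \sqrt{\frac{41477243}{87}} = \frac{\sqrt{3608520141}}{87}$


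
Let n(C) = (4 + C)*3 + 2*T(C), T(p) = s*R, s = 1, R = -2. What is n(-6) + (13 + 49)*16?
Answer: 982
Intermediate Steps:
T(p) = -2 (T(p) = 1*(-2) = -2)
n(C) = 8 + 3*C (n(C) = (4 + C)*3 + 2*(-2) = (12 + 3*C) - 4 = 8 + 3*C)
n(-6) + (13 + 49)*16 = (8 + 3*(-6)) + (13 + 49)*16 = (8 - 18) + 62*16 = -10 + 992 = 982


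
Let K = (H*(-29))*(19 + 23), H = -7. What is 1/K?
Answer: 1/8526 ≈ 0.00011729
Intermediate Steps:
K = 8526 (K = (-7*(-29))*(19 + 23) = 203*42 = 8526)
1/K = 1/8526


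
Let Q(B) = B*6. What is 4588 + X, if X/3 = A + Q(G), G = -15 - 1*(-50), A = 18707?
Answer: 61339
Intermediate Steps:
G = 35 (G = -15 + 50 = 35)
Q(B) = 6*B
X = 56751 (X = 3*(18707 + 6*35) = 3*(18707 + 210) = 3*18917 = 56751)
4588 + X = 4588 + 56751 = 61339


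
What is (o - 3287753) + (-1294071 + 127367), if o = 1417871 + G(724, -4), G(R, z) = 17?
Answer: -3036569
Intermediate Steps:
o = 1417888 (o = 1417871 + 17 = 1417888)
(o - 3287753) + (-1294071 + 127367) = (1417888 - 3287753) + (-1294071 + 127367) = -1869865 - 1166704 = -3036569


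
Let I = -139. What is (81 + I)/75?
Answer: -58/75 ≈ -0.77333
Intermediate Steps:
(81 + I)/75 = (81 - 139)/75 = -58*1/75 = -58/75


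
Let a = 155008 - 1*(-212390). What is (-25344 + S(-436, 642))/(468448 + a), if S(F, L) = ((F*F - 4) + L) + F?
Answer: 82477/417923 ≈ 0.19735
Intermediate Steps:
S(F, L) = -4 + F + L + F² (S(F, L) = ((F² - 4) + L) + F = ((-4 + F²) + L) + F = (-4 + L + F²) + F = -4 + F + L + F²)
a = 367398 (a = 155008 + 212390 = 367398)
(-25344 + S(-436, 642))/(468448 + a) = (-25344 + (-4 - 436 + 642 + (-436)²))/(468448 + 367398) = (-25344 + (-4 - 436 + 642 + 190096))/835846 = (-25344 + 190298)*(1/835846) = 164954*(1/835846) = 82477/417923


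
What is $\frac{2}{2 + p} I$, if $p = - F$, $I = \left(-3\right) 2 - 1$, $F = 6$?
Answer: $\frac{7}{2} \approx 3.5$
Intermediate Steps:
$I = -7$ ($I = -6 - 1 = -7$)
$p = -6$ ($p = \left(-1\right) 6 = -6$)
$\frac{2}{2 + p} I = \frac{2}{2 - 6} \left(-7\right) = \frac{2}{-4} \left(-7\right) = 2 \left(- \frac{1}{4}\right) \left(-7\right) = \left(- \frac{1}{2}\right) \left(-7\right) = \frac{7}{2}$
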